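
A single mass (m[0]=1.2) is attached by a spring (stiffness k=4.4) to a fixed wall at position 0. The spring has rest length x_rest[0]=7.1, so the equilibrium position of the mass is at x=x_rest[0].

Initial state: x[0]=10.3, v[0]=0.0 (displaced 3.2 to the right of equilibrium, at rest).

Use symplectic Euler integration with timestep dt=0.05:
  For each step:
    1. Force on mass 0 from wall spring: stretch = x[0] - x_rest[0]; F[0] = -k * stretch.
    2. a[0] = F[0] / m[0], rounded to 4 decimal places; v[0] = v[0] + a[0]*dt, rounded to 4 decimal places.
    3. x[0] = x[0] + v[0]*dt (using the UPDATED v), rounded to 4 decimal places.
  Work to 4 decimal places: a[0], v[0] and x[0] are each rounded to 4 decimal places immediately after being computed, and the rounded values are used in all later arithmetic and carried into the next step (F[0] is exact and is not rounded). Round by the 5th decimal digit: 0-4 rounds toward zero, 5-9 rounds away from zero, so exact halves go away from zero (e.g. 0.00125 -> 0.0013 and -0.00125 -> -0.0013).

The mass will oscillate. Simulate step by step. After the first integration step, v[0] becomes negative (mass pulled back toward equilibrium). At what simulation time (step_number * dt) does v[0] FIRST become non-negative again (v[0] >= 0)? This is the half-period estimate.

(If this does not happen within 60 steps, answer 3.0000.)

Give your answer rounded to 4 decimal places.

Answer: 1.6500

Derivation:
Step 0: x=[10.3000] v=[0.0000]
Step 1: x=[10.2707] v=[-0.5867]
Step 2: x=[10.2123] v=[-1.1680]
Step 3: x=[10.1254] v=[-1.7386]
Step 4: x=[10.0107] v=[-2.2933]
Step 5: x=[9.8694] v=[-2.8269]
Step 6: x=[9.7027] v=[-3.3346]
Step 7: x=[9.5121] v=[-3.8118]
Step 8: x=[9.2994] v=[-4.2540]
Step 9: x=[9.0665] v=[-4.6572]
Step 10: x=[8.8156] v=[-5.0177]
Step 11: x=[8.5490] v=[-5.3322]
Step 12: x=[8.2691] v=[-5.5979]
Step 13: x=[7.9785] v=[-5.8122]
Step 14: x=[7.6798] v=[-5.9733]
Step 15: x=[7.3758] v=[-6.0796]
Step 16: x=[7.0693] v=[-6.1302]
Step 17: x=[6.7631] v=[-6.1246]
Step 18: x=[6.4600] v=[-6.0628]
Step 19: x=[6.1627] v=[-5.9455]
Step 20: x=[5.8740] v=[-5.7737]
Step 21: x=[5.5966] v=[-5.5489]
Step 22: x=[5.3329] v=[-5.2733]
Step 23: x=[5.0854] v=[-4.9493]
Step 24: x=[4.8564] v=[-4.5800]
Step 25: x=[4.6480] v=[-4.1687]
Step 26: x=[4.4620] v=[-3.7192]
Step 27: x=[4.3002] v=[-3.2356]
Step 28: x=[4.1641] v=[-2.7223]
Step 29: x=[4.0549] v=[-2.1841]
Step 30: x=[3.9736] v=[-1.6258]
Step 31: x=[3.9210] v=[-1.0526]
Step 32: x=[3.8975] v=[-0.4698]
Step 33: x=[3.9034] v=[0.1173]
First v>=0 after going negative at step 33, time=1.6500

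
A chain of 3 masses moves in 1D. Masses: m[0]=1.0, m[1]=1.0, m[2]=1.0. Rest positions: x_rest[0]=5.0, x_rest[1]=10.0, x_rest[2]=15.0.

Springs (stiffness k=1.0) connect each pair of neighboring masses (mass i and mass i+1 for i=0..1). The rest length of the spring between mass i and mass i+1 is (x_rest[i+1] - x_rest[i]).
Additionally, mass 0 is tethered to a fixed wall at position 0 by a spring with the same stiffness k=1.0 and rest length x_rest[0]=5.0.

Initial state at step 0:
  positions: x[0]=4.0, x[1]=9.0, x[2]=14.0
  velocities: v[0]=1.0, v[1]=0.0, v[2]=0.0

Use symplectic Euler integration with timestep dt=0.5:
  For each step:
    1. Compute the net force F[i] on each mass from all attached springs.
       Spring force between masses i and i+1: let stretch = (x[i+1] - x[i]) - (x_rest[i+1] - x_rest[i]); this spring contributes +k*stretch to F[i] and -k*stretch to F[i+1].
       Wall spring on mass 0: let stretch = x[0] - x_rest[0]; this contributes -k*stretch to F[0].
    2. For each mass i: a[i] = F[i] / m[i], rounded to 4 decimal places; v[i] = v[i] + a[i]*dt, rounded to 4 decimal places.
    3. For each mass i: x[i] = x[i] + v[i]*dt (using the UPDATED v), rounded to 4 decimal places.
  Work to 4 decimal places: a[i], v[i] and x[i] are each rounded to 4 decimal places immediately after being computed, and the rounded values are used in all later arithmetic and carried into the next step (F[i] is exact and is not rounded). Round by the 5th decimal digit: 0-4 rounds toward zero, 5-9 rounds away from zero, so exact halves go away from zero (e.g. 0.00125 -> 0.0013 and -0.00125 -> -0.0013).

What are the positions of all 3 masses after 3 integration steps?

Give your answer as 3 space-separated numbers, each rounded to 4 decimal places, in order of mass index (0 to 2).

Answer: 5.6094 9.6250 14.0469

Derivation:
Step 0: x=[4.0000 9.0000 14.0000] v=[1.0000 0.0000 0.0000]
Step 1: x=[4.7500 9.0000 14.0000] v=[1.5000 0.0000 0.0000]
Step 2: x=[5.3750 9.1875 14.0000] v=[1.2500 0.3750 0.0000]
Step 3: x=[5.6094 9.6250 14.0469] v=[0.4688 0.8750 0.0938]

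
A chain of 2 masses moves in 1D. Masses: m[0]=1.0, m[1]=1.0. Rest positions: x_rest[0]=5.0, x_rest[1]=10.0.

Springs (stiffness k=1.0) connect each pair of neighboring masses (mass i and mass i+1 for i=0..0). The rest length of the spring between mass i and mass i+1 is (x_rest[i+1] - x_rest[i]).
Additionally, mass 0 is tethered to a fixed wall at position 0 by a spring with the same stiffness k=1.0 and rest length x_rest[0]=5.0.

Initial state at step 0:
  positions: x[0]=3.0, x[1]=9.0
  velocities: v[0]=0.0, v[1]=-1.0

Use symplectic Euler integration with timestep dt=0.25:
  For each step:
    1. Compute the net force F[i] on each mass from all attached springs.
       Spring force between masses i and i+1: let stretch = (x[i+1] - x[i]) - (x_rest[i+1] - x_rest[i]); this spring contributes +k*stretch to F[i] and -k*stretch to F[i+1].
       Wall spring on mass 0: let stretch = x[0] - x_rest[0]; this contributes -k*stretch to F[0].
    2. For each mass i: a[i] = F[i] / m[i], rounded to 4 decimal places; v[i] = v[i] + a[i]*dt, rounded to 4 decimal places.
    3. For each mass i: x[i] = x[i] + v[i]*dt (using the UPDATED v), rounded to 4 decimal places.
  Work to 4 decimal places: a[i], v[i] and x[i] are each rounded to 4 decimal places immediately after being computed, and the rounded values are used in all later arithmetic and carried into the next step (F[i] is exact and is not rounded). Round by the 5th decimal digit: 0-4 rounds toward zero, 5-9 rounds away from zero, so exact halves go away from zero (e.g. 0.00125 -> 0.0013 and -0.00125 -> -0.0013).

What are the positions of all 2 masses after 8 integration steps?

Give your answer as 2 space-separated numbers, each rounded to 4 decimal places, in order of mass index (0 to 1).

Step 0: x=[3.0000 9.0000] v=[0.0000 -1.0000]
Step 1: x=[3.1875 8.6875] v=[0.7500 -1.2500]
Step 2: x=[3.5195 8.3438] v=[1.3281 -1.3750]
Step 3: x=[3.9331 8.0110] v=[1.6543 -1.3311]
Step 4: x=[4.3557 7.7359] v=[1.6905 -1.1006]
Step 5: x=[4.7174 7.5620] v=[1.4466 -0.6957]
Step 6: x=[4.9620 7.5228] v=[0.9784 -0.1569]
Step 7: x=[5.0565 7.6360] v=[0.3781 0.4529]
Step 8: x=[4.9962 7.9005] v=[-0.2412 1.0580]

Answer: 4.9962 7.9005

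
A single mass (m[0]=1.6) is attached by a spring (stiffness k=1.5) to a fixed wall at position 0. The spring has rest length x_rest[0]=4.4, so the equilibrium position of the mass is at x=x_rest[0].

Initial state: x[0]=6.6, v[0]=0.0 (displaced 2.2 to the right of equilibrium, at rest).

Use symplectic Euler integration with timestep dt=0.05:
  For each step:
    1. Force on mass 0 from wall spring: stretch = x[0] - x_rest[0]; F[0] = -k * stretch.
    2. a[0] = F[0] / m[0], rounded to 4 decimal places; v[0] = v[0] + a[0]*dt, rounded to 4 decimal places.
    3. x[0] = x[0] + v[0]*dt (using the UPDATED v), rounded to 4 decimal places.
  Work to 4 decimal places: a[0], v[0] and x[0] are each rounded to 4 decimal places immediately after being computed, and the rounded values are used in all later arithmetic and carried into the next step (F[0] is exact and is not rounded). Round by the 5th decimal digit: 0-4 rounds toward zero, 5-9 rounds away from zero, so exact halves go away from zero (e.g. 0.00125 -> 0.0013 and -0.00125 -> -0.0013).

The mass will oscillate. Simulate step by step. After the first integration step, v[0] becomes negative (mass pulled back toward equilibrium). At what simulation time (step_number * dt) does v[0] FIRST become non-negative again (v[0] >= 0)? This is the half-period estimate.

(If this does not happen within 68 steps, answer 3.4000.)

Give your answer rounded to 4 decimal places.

Answer: 3.2500

Derivation:
Step 0: x=[6.6000] v=[0.0000]
Step 1: x=[6.5948] v=[-0.1031]
Step 2: x=[6.5845] v=[-0.2060]
Step 3: x=[6.5691] v=[-0.3084]
Step 4: x=[6.5486] v=[-0.4101]
Step 5: x=[6.5231] v=[-0.5108]
Step 6: x=[6.4926] v=[-0.6103]
Step 7: x=[6.4572] v=[-0.7084]
Step 8: x=[6.4170] v=[-0.8048]
Step 9: x=[6.3720] v=[-0.8993]
Step 10: x=[6.3224] v=[-0.9917]
Step 11: x=[6.2683] v=[-1.0818]
Step 12: x=[6.2098] v=[-1.1694]
Step 13: x=[6.1471] v=[-1.2542]
Step 14: x=[6.0803] v=[-1.3361]
Step 15: x=[6.0096] v=[-1.4149]
Step 16: x=[5.9351] v=[-1.4904]
Step 17: x=[5.8570] v=[-1.5624]
Step 18: x=[5.7755] v=[-1.6307]
Step 19: x=[5.6907] v=[-1.6952]
Step 20: x=[5.6029] v=[-1.7557]
Step 21: x=[5.5123] v=[-1.8121]
Step 22: x=[5.4191] v=[-1.8642]
Step 23: x=[5.3235] v=[-1.9120]
Step 24: x=[5.2257] v=[-1.9553]
Step 25: x=[5.1260] v=[-1.9940]
Step 26: x=[5.0246] v=[-2.0280]
Step 27: x=[4.9217] v=[-2.0573]
Step 28: x=[4.8176] v=[-2.0818]
Step 29: x=[4.7125] v=[-2.1014]
Step 30: x=[4.6067] v=[-2.1161]
Step 31: x=[4.5004] v=[-2.1258]
Step 32: x=[4.3939] v=[-2.1305]
Step 33: x=[4.2874] v=[-2.1302]
Step 34: x=[4.1812] v=[-2.1249]
Step 35: x=[4.0755] v=[-2.1146]
Step 36: x=[3.9705] v=[-2.0994]
Step 37: x=[3.8665] v=[-2.0793]
Step 38: x=[3.7638] v=[-2.0543]
Step 39: x=[3.6626] v=[-2.0245]
Step 40: x=[3.5631] v=[-1.9899]
Step 41: x=[3.4656] v=[-1.9507]
Step 42: x=[3.3703] v=[-1.9069]
Step 43: x=[3.2774] v=[-1.8586]
Step 44: x=[3.1871] v=[-1.8060]
Step 45: x=[3.0996] v=[-1.7491]
Step 46: x=[3.0152] v=[-1.6881]
Step 47: x=[2.9340] v=[-1.6232]
Step 48: x=[2.8563] v=[-1.5545]
Step 49: x=[2.7822] v=[-1.4821]
Step 50: x=[2.7119] v=[-1.4063]
Step 51: x=[2.6455] v=[-1.3272]
Step 52: x=[2.5833] v=[-1.2450]
Step 53: x=[2.5253] v=[-1.1598]
Step 54: x=[2.4717] v=[-1.0719]
Step 55: x=[2.4226] v=[-0.9815]
Step 56: x=[2.3782] v=[-0.8888]
Step 57: x=[2.3385] v=[-0.7940]
Step 58: x=[2.3036] v=[-0.6974]
Step 59: x=[2.2736] v=[-0.5991]
Step 60: x=[2.2486] v=[-0.4994]
Step 61: x=[2.2287] v=[-0.3986]
Step 62: x=[2.2139] v=[-0.2968]
Step 63: x=[2.2042] v=[-0.1943]
Step 64: x=[2.1996] v=[-0.0914]
Step 65: x=[2.2002] v=[0.0117]
First v>=0 after going negative at step 65, time=3.2500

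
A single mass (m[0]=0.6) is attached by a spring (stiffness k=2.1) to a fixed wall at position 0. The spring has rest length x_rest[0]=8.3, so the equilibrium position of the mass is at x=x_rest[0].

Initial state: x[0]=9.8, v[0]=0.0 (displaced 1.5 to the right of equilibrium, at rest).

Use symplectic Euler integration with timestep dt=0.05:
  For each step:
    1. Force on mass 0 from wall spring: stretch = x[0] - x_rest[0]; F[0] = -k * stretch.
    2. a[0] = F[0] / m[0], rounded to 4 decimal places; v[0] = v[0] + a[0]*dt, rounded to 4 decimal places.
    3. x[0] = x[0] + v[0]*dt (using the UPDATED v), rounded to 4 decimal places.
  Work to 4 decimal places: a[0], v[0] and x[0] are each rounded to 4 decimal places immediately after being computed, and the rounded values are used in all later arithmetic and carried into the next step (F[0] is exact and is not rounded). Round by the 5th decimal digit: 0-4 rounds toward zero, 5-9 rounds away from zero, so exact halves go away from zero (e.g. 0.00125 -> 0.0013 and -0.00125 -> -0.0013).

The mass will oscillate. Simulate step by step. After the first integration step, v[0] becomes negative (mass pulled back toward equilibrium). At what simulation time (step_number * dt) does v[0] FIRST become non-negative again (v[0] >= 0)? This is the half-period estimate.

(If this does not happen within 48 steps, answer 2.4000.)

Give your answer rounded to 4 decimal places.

Step 0: x=[9.8000] v=[0.0000]
Step 1: x=[9.7869] v=[-0.2625]
Step 2: x=[9.7608] v=[-0.5227]
Step 3: x=[9.7219] v=[-0.7783]
Step 4: x=[9.6705] v=[-1.0271]
Step 5: x=[9.6072] v=[-1.2669]
Step 6: x=[9.5324] v=[-1.4957]
Step 7: x=[9.4468] v=[-1.7114]
Step 8: x=[9.3512] v=[-1.9121]
Step 9: x=[9.2464] v=[-2.0961]
Step 10: x=[9.1333] v=[-2.2617]
Step 11: x=[9.0129] v=[-2.4075]
Step 12: x=[8.8863] v=[-2.5323]
Step 13: x=[8.7546] v=[-2.6349]
Step 14: x=[8.6189] v=[-2.7145]
Step 15: x=[8.4804] v=[-2.7703]
Step 16: x=[8.3403] v=[-2.8019]
Step 17: x=[8.1999] v=[-2.8090]
Step 18: x=[8.0603] v=[-2.7915]
Step 19: x=[7.9228] v=[-2.7496]
Step 20: x=[7.7886] v=[-2.6836]
Step 21: x=[7.6589] v=[-2.5941]
Step 22: x=[7.5348] v=[-2.4819]
Step 23: x=[7.4174] v=[-2.3480]
Step 24: x=[7.3077] v=[-2.1935]
Step 25: x=[7.2067] v=[-2.0198]
Step 26: x=[7.1153] v=[-1.8285]
Step 27: x=[7.0342] v=[-1.6212]
Step 28: x=[6.9642] v=[-1.3997]
Step 29: x=[6.9059] v=[-1.1659]
Step 30: x=[6.8598] v=[-0.9219]
Step 31: x=[6.8263] v=[-0.6699]
Step 32: x=[6.8057] v=[-0.4120]
Step 33: x=[6.7982] v=[-0.1505]
Step 34: x=[6.8038] v=[0.1123]
First v>=0 after going negative at step 34, time=1.7000

Answer: 1.7000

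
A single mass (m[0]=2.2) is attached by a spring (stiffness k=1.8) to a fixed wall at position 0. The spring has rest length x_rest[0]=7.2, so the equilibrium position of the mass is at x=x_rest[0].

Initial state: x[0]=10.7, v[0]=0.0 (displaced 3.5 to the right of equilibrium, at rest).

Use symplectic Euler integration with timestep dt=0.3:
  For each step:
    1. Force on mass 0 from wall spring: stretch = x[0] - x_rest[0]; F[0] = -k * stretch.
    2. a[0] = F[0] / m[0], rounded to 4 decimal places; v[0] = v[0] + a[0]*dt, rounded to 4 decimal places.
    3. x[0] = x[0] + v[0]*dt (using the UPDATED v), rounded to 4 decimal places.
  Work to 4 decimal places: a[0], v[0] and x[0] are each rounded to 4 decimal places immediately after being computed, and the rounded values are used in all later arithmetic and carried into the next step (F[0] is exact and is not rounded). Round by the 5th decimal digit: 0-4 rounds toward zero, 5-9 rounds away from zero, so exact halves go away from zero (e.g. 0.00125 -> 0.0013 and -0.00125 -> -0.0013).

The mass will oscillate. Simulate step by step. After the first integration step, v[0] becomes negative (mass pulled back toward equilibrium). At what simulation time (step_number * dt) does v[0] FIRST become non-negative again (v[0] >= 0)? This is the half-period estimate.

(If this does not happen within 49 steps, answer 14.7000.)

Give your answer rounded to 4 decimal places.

Answer: 3.6000

Derivation:
Step 0: x=[10.7000] v=[0.0000]
Step 1: x=[10.4423] v=[-0.8591]
Step 2: x=[9.9458] v=[-1.6549]
Step 3: x=[9.2471] v=[-2.3289]
Step 4: x=[8.3977] v=[-2.8314]
Step 5: x=[7.4601] v=[-3.1254]
Step 6: x=[6.5033] v=[-3.1892]
Step 7: x=[5.5978] v=[-3.0182]
Step 8: x=[4.8103] v=[-2.6249]
Step 9: x=[4.1988] v=[-2.0383]
Step 10: x=[3.8083] v=[-1.3017]
Step 11: x=[3.6675] v=[-0.4692]
Step 12: x=[3.7869] v=[0.3979]
First v>=0 after going negative at step 12, time=3.6000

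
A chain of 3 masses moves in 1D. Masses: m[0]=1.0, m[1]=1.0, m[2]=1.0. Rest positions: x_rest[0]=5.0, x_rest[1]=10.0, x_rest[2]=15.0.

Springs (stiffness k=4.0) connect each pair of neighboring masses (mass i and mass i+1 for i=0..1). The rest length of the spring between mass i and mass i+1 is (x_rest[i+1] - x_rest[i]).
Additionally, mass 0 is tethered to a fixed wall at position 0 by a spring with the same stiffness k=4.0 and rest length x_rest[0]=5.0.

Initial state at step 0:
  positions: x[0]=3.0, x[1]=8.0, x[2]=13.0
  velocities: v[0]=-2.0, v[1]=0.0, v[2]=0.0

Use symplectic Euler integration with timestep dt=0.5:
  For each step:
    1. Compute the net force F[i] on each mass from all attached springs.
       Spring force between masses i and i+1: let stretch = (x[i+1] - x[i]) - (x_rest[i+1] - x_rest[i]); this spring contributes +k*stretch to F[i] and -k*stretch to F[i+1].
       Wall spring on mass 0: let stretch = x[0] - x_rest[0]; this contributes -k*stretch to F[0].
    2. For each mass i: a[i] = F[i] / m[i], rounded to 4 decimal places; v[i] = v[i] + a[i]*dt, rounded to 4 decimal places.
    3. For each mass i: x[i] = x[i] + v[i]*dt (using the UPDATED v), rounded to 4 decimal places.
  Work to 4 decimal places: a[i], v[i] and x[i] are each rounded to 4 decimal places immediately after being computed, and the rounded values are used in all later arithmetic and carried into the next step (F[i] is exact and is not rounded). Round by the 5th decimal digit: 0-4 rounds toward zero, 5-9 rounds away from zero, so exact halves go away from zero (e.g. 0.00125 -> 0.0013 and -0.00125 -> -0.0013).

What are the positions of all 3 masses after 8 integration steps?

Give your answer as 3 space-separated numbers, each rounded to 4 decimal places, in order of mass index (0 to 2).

Answer: 6.0000 12.0000 17.0000

Derivation:
Step 0: x=[3.0000 8.0000 13.0000] v=[-2.0000 0.0000 0.0000]
Step 1: x=[4.0000 8.0000 13.0000] v=[2.0000 0.0000 0.0000]
Step 2: x=[5.0000 9.0000 13.0000] v=[2.0000 2.0000 0.0000]
Step 3: x=[5.0000 10.0000 14.0000] v=[0.0000 2.0000 2.0000]
Step 4: x=[5.0000 10.0000 16.0000] v=[0.0000 0.0000 4.0000]
Step 5: x=[5.0000 11.0000 17.0000] v=[0.0000 2.0000 2.0000]
Step 6: x=[6.0000 12.0000 17.0000] v=[2.0000 2.0000 0.0000]
Step 7: x=[7.0000 12.0000 17.0000] v=[2.0000 0.0000 0.0000]
Step 8: x=[6.0000 12.0000 17.0000] v=[-2.0000 0.0000 0.0000]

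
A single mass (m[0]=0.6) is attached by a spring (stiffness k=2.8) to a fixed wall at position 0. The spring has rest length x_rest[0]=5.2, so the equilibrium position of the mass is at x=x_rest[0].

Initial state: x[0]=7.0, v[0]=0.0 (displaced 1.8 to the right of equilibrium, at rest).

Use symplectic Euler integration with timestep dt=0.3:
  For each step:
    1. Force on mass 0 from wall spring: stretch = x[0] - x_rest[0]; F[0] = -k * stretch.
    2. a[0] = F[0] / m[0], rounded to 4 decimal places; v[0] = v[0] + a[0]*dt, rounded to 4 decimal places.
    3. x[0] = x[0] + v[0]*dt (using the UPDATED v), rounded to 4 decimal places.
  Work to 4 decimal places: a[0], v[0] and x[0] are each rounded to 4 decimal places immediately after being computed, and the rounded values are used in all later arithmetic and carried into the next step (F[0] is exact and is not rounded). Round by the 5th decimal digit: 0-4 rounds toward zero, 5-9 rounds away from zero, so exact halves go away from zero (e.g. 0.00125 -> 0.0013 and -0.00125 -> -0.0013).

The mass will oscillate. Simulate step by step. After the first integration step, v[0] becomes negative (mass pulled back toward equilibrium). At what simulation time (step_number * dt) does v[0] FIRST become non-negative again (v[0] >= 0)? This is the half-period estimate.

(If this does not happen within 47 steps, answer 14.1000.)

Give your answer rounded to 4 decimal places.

Step 0: x=[7.0000] v=[0.0000]
Step 1: x=[6.2440] v=[-2.5200]
Step 2: x=[5.0495] v=[-3.9816]
Step 3: x=[3.9182] v=[-3.7709]
Step 4: x=[3.3253] v=[-1.9764]
Step 5: x=[3.5198] v=[0.6482]
First v>=0 after going negative at step 5, time=1.5000

Answer: 1.5000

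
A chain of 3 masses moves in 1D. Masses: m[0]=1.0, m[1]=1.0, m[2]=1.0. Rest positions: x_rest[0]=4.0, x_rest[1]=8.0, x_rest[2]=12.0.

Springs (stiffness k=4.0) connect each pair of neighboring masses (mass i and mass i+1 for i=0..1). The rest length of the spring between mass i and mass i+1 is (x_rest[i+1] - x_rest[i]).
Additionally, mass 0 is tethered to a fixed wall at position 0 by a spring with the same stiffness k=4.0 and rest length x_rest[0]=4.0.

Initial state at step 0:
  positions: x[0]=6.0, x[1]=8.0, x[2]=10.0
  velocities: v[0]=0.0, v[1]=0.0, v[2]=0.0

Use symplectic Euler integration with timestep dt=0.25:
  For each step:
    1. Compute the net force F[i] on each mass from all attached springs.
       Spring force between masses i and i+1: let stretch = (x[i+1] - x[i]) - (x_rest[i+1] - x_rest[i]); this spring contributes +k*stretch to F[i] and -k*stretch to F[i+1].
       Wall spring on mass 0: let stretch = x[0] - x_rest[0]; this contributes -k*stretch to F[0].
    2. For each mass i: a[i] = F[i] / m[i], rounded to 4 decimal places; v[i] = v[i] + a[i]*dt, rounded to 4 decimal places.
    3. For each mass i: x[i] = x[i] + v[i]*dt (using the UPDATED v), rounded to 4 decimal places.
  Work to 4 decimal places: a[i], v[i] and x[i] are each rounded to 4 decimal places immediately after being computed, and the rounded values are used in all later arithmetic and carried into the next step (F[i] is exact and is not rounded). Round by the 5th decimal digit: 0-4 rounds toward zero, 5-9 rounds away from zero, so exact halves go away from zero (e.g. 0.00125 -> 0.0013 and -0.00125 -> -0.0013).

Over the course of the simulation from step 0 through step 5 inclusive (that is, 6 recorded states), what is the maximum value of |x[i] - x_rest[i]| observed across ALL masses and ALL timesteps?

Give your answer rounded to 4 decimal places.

Step 0: x=[6.0000 8.0000 10.0000] v=[0.0000 0.0000 0.0000]
Step 1: x=[5.0000 8.0000 10.5000] v=[-4.0000 0.0000 2.0000]
Step 2: x=[3.5000 7.8750 11.3750] v=[-6.0000 -0.5000 3.5000]
Step 3: x=[2.2188 7.5313 12.3750] v=[-5.1250 -1.3750 4.0000]
Step 4: x=[1.7110 7.0704 13.1641] v=[-2.0313 -1.8438 3.1563]
Step 5: x=[2.1153 6.7930 13.4298] v=[1.6171 -1.1095 1.0626]
Max displacement = 2.2890

Answer: 2.2890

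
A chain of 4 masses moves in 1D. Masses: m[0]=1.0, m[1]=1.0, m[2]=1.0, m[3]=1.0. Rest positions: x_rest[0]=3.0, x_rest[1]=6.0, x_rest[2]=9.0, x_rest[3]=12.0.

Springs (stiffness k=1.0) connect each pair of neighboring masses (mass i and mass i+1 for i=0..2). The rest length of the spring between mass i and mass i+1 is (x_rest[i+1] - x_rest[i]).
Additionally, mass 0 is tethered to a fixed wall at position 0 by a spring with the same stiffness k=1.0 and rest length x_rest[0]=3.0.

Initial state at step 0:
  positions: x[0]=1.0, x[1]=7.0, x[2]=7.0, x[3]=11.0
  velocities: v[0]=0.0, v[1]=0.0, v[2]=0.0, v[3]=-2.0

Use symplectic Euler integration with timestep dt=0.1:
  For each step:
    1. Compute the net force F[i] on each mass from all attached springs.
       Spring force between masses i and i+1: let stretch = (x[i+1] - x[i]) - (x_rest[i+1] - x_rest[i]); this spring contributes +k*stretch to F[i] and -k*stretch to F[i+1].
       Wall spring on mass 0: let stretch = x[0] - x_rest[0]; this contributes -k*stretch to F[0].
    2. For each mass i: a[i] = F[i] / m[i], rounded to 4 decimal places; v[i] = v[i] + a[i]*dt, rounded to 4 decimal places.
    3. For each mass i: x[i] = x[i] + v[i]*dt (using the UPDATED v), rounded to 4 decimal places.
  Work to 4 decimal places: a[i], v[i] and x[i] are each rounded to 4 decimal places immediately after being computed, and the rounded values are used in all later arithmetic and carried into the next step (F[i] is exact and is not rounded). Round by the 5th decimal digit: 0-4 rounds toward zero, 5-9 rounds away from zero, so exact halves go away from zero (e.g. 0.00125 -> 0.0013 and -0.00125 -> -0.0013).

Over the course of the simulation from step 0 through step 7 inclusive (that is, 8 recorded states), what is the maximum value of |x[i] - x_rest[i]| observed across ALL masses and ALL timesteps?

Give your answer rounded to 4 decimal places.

Answer: 2.5140

Derivation:
Step 0: x=[1.0000 7.0000 7.0000 11.0000] v=[0.0000 0.0000 0.0000 -2.0000]
Step 1: x=[1.0500 6.9400 7.0400 10.7900] v=[0.5000 -0.6000 0.4000 -2.1000]
Step 2: x=[1.1484 6.8221 7.1165 10.5725] v=[0.9840 -1.1790 0.7650 -2.1750]
Step 3: x=[1.2921 6.6504 7.2246 10.3504] v=[1.4365 -1.7169 1.0812 -2.2206]
Step 4: x=[1.4764 6.4309 7.3582 10.1271] v=[1.8431 -2.1953 1.3364 -2.2332]
Step 5: x=[1.6955 6.1711 7.5103 9.9061] v=[2.1909 -2.5980 1.5206 -2.2101]
Step 6: x=[1.9424 5.8799 7.6729 9.6911] v=[2.4689 -2.9116 1.6263 -2.1497]
Step 7: x=[2.2092 5.5673 7.8378 9.4860] v=[2.6684 -3.1261 1.6488 -2.0515]
Max displacement = 2.5140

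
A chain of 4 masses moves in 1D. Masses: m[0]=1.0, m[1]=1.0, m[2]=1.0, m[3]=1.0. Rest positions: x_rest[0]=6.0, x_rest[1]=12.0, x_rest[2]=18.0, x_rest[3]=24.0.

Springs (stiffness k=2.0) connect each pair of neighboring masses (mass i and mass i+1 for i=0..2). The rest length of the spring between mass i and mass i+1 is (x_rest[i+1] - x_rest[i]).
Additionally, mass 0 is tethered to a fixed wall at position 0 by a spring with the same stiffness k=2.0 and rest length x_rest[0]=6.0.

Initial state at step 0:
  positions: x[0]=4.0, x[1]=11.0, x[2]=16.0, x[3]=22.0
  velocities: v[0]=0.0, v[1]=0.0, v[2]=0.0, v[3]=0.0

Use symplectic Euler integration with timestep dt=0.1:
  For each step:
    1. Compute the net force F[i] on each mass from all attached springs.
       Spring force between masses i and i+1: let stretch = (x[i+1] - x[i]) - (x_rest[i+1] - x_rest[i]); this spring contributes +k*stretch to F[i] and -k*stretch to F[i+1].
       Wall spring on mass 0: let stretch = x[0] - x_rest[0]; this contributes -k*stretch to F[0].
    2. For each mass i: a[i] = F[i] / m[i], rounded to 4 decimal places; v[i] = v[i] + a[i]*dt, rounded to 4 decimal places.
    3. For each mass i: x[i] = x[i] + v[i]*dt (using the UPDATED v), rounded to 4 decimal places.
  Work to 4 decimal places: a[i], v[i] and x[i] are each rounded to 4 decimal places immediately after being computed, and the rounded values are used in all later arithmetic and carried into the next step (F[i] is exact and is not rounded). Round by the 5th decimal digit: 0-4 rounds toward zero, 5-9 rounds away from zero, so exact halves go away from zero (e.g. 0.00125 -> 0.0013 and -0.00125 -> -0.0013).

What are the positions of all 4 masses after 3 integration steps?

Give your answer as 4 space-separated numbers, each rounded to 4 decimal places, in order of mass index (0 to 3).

Answer: 4.3442 10.7758 16.1121 22.0020

Derivation:
Step 0: x=[4.0000 11.0000 16.0000 22.0000] v=[0.0000 0.0000 0.0000 0.0000]
Step 1: x=[4.0600 10.9600 16.0200 22.0000] v=[0.6000 -0.4000 0.2000 0.0000]
Step 2: x=[4.1768 10.8832 16.0584 22.0004] v=[1.1680 -0.7680 0.3840 0.0040]
Step 3: x=[4.3442 10.7758 16.1121 22.0020] v=[1.6739 -1.0742 0.5374 0.0156]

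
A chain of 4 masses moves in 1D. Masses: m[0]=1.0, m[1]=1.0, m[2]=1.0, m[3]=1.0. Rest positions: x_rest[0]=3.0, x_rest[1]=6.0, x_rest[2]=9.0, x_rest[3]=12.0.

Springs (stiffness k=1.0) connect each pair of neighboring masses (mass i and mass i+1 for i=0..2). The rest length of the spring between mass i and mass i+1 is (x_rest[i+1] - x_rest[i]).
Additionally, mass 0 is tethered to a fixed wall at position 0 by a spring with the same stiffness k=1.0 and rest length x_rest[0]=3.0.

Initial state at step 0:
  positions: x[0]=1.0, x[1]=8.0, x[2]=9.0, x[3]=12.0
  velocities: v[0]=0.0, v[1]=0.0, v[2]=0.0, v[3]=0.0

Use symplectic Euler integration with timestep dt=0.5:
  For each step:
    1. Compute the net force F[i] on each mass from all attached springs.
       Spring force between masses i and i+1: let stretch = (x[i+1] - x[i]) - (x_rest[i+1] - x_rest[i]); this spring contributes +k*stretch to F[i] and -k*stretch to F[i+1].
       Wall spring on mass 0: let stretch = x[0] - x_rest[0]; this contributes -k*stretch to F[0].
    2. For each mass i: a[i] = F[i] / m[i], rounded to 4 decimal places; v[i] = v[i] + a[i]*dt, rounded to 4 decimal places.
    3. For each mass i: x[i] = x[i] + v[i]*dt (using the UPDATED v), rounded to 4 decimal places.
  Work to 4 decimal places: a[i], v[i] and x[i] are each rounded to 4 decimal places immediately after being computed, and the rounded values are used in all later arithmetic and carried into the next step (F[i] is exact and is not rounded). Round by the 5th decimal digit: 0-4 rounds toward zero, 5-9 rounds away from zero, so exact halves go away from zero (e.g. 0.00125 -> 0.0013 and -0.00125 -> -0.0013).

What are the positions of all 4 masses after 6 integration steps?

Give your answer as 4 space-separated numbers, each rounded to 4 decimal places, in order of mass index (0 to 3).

Step 0: x=[1.0000 8.0000 9.0000 12.0000] v=[0.0000 0.0000 0.0000 0.0000]
Step 1: x=[2.5000 6.5000 9.5000 12.0000] v=[3.0000 -3.0000 1.0000 0.0000]
Step 2: x=[4.3750 4.7500 9.8750 12.1250] v=[3.7500 -3.5000 0.7500 0.2500]
Step 3: x=[5.2500 4.1875 9.5313 12.4375] v=[1.7500 -1.1250 -0.6875 0.6250]
Step 4: x=[4.5469 5.2266 8.5782 12.7735] v=[-1.4063 2.0782 -1.9063 0.6719]
Step 5: x=[2.8770 6.9337 7.8360 12.8107] v=[-3.3399 3.4142 -1.4845 0.0743]
Step 6: x=[1.5020 7.8522 8.1119 12.3542] v=[-2.7501 1.8370 0.5517 -0.9131]

Answer: 1.5020 7.8522 8.1119 12.3542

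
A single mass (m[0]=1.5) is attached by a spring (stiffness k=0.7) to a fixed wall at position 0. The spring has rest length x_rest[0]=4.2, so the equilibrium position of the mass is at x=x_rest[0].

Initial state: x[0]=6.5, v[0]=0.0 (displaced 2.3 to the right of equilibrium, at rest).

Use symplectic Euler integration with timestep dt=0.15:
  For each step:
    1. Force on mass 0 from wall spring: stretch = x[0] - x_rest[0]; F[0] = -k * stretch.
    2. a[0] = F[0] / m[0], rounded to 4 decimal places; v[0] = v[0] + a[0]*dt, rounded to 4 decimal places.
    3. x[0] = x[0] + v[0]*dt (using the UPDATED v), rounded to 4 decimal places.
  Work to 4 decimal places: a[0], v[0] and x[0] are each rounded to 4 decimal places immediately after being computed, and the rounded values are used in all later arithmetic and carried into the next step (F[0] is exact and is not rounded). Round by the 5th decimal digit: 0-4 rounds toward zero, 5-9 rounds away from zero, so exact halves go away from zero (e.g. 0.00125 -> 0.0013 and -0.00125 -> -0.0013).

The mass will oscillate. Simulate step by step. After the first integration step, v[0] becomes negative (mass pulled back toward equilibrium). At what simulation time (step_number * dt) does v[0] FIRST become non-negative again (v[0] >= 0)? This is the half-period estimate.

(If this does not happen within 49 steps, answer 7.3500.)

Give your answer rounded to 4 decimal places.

Answer: 4.6500

Derivation:
Step 0: x=[6.5000] v=[0.0000]
Step 1: x=[6.4759] v=[-0.1610]
Step 2: x=[6.4279] v=[-0.3203]
Step 3: x=[6.3565] v=[-0.4763]
Step 4: x=[6.2624] v=[-0.6273]
Step 5: x=[6.1466] v=[-0.7717]
Step 6: x=[6.0104] v=[-0.9080]
Step 7: x=[5.8552] v=[-1.0347]
Step 8: x=[5.6826] v=[-1.1506]
Step 9: x=[5.4944] v=[-1.2544]
Step 10: x=[5.2927] v=[-1.3450]
Step 11: x=[5.0795] v=[-1.4215]
Step 12: x=[4.8570] v=[-1.4831]
Step 13: x=[4.6276] v=[-1.5291]
Step 14: x=[4.3938] v=[-1.5590]
Step 15: x=[4.1579] v=[-1.5726]
Step 16: x=[3.9224] v=[-1.5697]
Step 17: x=[3.6899] v=[-1.5503]
Step 18: x=[3.4627] v=[-1.5146]
Step 19: x=[3.2433] v=[-1.4630]
Step 20: x=[3.0339] v=[-1.3960]
Step 21: x=[2.8367] v=[-1.3144]
Step 22: x=[2.6539] v=[-1.2190]
Step 23: x=[2.4873] v=[-1.1108]
Step 24: x=[2.3387] v=[-0.9909]
Step 25: x=[2.2096] v=[-0.8606]
Step 26: x=[2.1014] v=[-0.7213]
Step 27: x=[2.0152] v=[-0.5744]
Step 28: x=[1.9520] v=[-0.4215]
Step 29: x=[1.9124] v=[-0.2641]
Step 30: x=[1.8968] v=[-0.1040]
Step 31: x=[1.9054] v=[0.0572]
First v>=0 after going negative at step 31, time=4.6500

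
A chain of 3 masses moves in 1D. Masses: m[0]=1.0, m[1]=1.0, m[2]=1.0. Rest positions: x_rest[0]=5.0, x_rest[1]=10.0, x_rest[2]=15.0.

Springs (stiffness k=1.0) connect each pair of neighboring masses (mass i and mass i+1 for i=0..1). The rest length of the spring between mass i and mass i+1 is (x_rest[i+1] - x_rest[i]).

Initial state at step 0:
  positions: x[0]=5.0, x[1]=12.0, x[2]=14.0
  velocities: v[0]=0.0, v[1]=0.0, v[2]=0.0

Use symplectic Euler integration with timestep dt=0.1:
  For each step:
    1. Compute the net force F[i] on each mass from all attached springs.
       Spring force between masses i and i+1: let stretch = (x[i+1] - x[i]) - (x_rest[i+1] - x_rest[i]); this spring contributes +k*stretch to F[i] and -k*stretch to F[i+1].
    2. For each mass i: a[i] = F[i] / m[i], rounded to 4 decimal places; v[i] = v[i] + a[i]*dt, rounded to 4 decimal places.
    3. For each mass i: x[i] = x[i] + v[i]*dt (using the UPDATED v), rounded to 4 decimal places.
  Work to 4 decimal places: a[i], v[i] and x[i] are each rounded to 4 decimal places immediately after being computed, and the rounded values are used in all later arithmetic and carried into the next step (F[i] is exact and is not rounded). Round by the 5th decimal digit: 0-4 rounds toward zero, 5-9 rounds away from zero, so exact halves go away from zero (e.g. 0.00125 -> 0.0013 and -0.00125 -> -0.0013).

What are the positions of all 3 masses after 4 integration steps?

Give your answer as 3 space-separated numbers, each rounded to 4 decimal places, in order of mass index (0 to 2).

Step 0: x=[5.0000 12.0000 14.0000] v=[0.0000 0.0000 0.0000]
Step 1: x=[5.0200 11.9500 14.0300] v=[0.2000 -0.5000 0.3000]
Step 2: x=[5.0593 11.8515 14.0892] v=[0.3930 -0.9850 0.5920]
Step 3: x=[5.1165 11.7075 14.1760] v=[0.5722 -1.4405 0.8682]
Step 4: x=[5.1896 11.5222 14.2881] v=[0.7313 -1.8528 1.1214]

Answer: 5.1896 11.5222 14.2881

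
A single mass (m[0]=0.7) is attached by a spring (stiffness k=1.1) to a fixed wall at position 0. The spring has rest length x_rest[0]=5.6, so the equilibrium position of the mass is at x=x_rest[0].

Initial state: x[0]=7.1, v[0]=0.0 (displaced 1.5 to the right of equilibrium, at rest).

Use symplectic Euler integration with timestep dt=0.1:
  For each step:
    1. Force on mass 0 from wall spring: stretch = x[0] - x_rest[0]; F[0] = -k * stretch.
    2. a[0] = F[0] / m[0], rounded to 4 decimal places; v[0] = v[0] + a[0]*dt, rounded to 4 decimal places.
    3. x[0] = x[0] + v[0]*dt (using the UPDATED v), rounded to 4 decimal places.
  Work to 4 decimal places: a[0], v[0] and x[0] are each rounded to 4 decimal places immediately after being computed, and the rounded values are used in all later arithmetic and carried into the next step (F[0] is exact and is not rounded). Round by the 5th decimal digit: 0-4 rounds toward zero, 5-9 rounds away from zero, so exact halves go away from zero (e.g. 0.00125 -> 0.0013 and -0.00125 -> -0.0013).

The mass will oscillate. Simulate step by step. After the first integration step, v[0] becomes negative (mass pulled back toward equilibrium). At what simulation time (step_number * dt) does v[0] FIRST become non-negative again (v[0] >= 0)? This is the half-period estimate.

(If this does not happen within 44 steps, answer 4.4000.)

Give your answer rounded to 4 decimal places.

Step 0: x=[7.1000] v=[0.0000]
Step 1: x=[7.0764] v=[-0.2357]
Step 2: x=[7.0296] v=[-0.4677]
Step 3: x=[6.9604] v=[-0.6924]
Step 4: x=[6.8698] v=[-0.9062]
Step 5: x=[6.7592] v=[-1.1057]
Step 6: x=[6.6304] v=[-1.2879]
Step 7: x=[6.4854] v=[-1.4498]
Step 8: x=[6.3265] v=[-1.5889]
Step 9: x=[6.1562] v=[-1.7031]
Step 10: x=[5.9772] v=[-1.7905]
Step 11: x=[5.7922] v=[-1.8498]
Step 12: x=[5.6042] v=[-1.8800]
Step 13: x=[5.4161] v=[-1.8807]
Step 14: x=[5.2309] v=[-1.8518]
Step 15: x=[5.0515] v=[-1.7938]
Step 16: x=[4.8807] v=[-1.7076]
Step 17: x=[4.7212] v=[-1.5946]
Step 18: x=[4.5756] v=[-1.4565]
Step 19: x=[4.4461] v=[-1.2955]
Step 20: x=[4.3347] v=[-1.1142]
Step 21: x=[4.2432] v=[-0.9154]
Step 22: x=[4.1730] v=[-0.7022]
Step 23: x=[4.1252] v=[-0.4780]
Step 24: x=[4.1006] v=[-0.2463]
Step 25: x=[4.0995] v=[-0.0107]
Step 26: x=[4.1220] v=[0.2251]
First v>=0 after going negative at step 26, time=2.6000

Answer: 2.6000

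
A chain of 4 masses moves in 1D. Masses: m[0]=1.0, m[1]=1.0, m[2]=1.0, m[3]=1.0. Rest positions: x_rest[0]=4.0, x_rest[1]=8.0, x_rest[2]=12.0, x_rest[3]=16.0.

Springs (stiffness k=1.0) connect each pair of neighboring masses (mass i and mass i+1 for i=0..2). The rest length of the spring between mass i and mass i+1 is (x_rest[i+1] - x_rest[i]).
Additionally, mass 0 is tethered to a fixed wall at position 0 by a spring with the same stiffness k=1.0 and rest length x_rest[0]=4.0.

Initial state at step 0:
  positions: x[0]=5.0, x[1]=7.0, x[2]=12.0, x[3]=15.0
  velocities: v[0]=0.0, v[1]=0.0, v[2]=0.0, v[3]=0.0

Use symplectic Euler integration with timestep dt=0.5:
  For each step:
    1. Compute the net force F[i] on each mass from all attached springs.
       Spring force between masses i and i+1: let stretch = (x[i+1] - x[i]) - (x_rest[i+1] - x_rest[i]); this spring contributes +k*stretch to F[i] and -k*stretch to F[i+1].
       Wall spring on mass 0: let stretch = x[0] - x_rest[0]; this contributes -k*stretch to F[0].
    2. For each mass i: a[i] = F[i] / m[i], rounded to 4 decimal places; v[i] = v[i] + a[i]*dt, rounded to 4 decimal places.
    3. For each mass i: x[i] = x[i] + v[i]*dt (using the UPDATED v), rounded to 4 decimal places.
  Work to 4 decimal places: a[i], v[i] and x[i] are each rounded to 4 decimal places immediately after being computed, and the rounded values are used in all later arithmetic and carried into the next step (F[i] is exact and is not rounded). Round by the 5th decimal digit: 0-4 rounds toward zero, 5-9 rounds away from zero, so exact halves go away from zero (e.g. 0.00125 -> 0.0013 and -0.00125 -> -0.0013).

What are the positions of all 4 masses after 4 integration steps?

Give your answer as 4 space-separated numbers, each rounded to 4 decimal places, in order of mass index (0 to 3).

Step 0: x=[5.0000 7.0000 12.0000 15.0000] v=[0.0000 0.0000 0.0000 0.0000]
Step 1: x=[4.2500 7.7500 11.5000 15.2500] v=[-1.5000 1.5000 -1.0000 0.5000]
Step 2: x=[3.3125 8.5625 11.0000 15.5625] v=[-1.8750 1.6250 -1.0000 0.6250]
Step 3: x=[2.8594 8.6719 11.0313 15.7344] v=[-0.9063 0.2188 0.0625 0.3438]
Step 4: x=[3.1446 7.9180 11.6485 15.7305] v=[0.5703 -1.5078 1.2344 -0.0078]

Answer: 3.1446 7.9180 11.6485 15.7305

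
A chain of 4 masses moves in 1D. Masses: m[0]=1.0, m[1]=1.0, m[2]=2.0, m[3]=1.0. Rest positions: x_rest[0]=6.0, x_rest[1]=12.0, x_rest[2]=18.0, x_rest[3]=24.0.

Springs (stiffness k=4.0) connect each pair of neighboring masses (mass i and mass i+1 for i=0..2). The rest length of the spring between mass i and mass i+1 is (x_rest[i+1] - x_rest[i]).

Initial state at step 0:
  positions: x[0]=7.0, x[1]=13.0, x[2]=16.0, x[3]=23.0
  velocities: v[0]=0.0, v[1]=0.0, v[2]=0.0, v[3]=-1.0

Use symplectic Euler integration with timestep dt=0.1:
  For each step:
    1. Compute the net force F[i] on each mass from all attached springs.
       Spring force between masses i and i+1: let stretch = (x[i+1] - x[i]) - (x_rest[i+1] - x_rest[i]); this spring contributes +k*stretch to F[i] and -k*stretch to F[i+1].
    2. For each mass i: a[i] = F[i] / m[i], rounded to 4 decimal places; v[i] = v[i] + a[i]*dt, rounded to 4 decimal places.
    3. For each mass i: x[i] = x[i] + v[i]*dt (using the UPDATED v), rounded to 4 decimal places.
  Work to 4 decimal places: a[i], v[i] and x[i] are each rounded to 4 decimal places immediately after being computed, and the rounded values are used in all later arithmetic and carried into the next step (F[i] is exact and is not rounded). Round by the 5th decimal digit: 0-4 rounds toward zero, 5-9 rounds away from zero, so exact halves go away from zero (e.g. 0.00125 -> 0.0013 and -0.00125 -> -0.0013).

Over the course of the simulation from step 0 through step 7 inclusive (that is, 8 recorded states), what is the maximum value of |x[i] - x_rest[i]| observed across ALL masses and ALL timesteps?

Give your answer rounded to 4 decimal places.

Answer: 2.1070

Derivation:
Step 0: x=[7.0000 13.0000 16.0000 23.0000] v=[0.0000 0.0000 0.0000 -1.0000]
Step 1: x=[7.0000 12.8800 16.0800 22.8600] v=[0.0000 -1.2000 0.8000 -1.4000]
Step 2: x=[6.9952 12.6528 16.2316 22.6888] v=[-0.0480 -2.2720 1.5160 -1.7120]
Step 3: x=[6.9767 12.3425 16.4408 22.4993] v=[-0.1850 -3.1035 2.0917 -1.8949]
Step 4: x=[6.9328 11.9815 16.6892 22.3075] v=[-0.4387 -3.6105 2.4837 -1.9183]
Step 5: x=[6.8509 11.6068 16.9558 22.1309] v=[-0.8192 -3.7469 2.6658 -1.7656]
Step 6: x=[6.7192 11.2558 17.2189 21.9873] v=[-1.3168 -3.5097 2.6310 -1.4356]
Step 7: x=[6.5290 10.9619 17.4581 21.8930] v=[-1.9022 -2.9391 2.3921 -0.9430]
Max displacement = 2.1070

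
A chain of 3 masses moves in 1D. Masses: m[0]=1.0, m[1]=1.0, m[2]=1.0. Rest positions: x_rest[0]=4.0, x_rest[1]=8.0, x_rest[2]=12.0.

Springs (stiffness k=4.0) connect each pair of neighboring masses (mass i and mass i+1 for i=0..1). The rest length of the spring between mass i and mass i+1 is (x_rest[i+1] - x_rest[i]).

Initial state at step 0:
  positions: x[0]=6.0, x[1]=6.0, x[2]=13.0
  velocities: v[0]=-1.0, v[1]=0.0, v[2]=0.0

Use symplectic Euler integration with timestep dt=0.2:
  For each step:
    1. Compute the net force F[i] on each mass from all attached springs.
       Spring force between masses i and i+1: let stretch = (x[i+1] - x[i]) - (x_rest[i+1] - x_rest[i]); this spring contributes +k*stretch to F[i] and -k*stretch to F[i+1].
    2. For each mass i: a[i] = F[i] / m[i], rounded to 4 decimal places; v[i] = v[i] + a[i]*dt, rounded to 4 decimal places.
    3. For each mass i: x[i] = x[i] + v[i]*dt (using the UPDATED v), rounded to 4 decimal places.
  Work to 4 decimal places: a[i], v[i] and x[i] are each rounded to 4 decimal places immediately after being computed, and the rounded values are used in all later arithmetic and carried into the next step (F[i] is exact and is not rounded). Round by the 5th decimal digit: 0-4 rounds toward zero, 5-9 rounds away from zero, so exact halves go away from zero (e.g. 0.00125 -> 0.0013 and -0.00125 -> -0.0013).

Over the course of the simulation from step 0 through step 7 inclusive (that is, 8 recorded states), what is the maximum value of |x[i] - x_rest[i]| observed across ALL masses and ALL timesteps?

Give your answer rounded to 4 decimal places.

Answer: 2.5832

Derivation:
Step 0: x=[6.0000 6.0000 13.0000] v=[-1.0000 0.0000 0.0000]
Step 1: x=[5.1600 7.1200 12.5200] v=[-4.2000 5.6000 -2.4000]
Step 2: x=[3.9936 8.7904 11.8160] v=[-5.8320 8.3520 -3.5200]
Step 3: x=[2.9547 10.1774 11.2679] v=[-5.1946 6.9350 -2.7405]
Step 4: x=[2.4314 10.5832 11.1853] v=[-2.6164 2.0292 -0.4129]
Step 5: x=[2.5724 9.7811 11.6464] v=[0.7050 -4.0106 2.3054]
Step 6: x=[3.2268 8.1240 12.4490] v=[3.2720 -8.2853 4.0132]
Step 7: x=[4.0248 6.3754 13.1996] v=[3.9898 -8.7431 3.7532]
Max displacement = 2.5832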